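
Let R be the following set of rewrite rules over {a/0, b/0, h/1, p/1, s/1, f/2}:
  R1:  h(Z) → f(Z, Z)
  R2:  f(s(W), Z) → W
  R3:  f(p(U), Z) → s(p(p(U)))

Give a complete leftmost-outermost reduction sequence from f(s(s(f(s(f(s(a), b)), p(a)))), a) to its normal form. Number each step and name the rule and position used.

s(a)

1. f(s(s(f(s(f(s(a), b)), p(a)))), a)  →  s(f(s(f(s(a), b)), p(a)))   [R2 at ε]
2. s(f(s(f(s(a), b)), p(a)))  →  s(f(s(a), b))   [R2 at 1]
3. s(f(s(a), b))  →  s(a)   [R2 at 1]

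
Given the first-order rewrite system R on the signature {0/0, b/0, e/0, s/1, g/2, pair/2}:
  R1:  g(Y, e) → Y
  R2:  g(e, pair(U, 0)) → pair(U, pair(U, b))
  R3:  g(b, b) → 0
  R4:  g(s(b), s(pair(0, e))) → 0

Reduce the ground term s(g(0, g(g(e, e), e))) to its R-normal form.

s(0)

1. s(g(0, g(g(e, e), e)))  →  s(g(0, g(e, e)))   [R1 at 1.2]
2. s(g(0, g(e, e)))  →  s(g(0, e))   [R1 at 1.2]
3. s(g(0, e))  →  s(0)   [R1 at 1]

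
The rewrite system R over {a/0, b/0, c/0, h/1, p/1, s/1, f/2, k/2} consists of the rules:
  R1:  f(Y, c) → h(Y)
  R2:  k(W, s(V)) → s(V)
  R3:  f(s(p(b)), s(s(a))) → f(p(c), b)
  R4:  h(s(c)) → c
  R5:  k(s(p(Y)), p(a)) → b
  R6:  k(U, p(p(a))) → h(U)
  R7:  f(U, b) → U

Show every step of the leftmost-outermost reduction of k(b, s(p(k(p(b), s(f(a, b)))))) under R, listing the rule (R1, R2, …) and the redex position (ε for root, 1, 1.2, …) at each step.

s(p(s(a)))

1. k(b, s(p(k(p(b), s(f(a, b))))))  →  s(p(k(p(b), s(f(a, b)))))   [R2 at ε]
2. s(p(k(p(b), s(f(a, b)))))  →  s(p(s(f(a, b))))   [R2 at 1.1]
3. s(p(s(f(a, b))))  →  s(p(s(a)))   [R7 at 1.1.1]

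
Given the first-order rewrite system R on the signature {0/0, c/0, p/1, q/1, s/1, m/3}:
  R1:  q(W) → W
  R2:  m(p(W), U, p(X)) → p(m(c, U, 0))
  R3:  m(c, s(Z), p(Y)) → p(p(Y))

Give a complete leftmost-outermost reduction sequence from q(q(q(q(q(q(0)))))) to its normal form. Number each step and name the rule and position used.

1. q(q(q(q(q(q(0))))))  →  q(q(q(q(q(0)))))   [R1 at ε]
2. q(q(q(q(q(0)))))  →  q(q(q(q(0))))   [R1 at ε]
3. q(q(q(q(0))))  →  q(q(q(0)))   [R1 at ε]
4. q(q(q(0)))  →  q(q(0))   [R1 at ε]
5. q(q(0))  →  q(0)   [R1 at ε]
6. q(0)  →  0   [R1 at ε]

0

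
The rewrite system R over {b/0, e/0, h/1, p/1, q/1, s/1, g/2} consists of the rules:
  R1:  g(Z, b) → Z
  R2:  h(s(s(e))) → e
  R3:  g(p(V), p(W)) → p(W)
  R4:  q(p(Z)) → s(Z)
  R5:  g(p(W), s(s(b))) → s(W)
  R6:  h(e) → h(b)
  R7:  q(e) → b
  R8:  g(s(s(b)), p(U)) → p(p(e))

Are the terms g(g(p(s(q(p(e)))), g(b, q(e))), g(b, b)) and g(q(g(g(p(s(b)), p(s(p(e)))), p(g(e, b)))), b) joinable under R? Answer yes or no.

no — NF(t₁) = p(s(s(e))), NF(t₂) = s(e)

Reduce t₁ = g(g(p(s(q(p(e)))), g(b, q(e))), g(b, b)):
1. g(g(p(s(q(p(e)))), g(b, q(e))), g(b, b))  →  g(g(p(s(s(e))), g(b, q(e))), g(b, b))   [R4 at 1.1.1.1]
2. g(g(p(s(s(e))), g(b, q(e))), g(b, b))  →  g(g(p(s(s(e))), g(b, b)), g(b, b))   [R7 at 1.2.2]
3. g(g(p(s(s(e))), g(b, b)), g(b, b))  →  g(g(p(s(s(e))), b), g(b, b))   [R1 at 1.2]
4. g(g(p(s(s(e))), b), g(b, b))  →  g(p(s(s(e))), g(b, b))   [R1 at 1]
5. g(p(s(s(e))), g(b, b))  →  g(p(s(s(e))), b)   [R1 at 2]
6. g(p(s(s(e))), b)  →  p(s(s(e)))   [R1 at ε]

Reduce t₂ = g(q(g(g(p(s(b)), p(s(p(e)))), p(g(e, b)))), b):
1. g(q(g(g(p(s(b)), p(s(p(e)))), p(g(e, b)))), b)  →  q(g(g(p(s(b)), p(s(p(e)))), p(g(e, b))))   [R1 at ε]
2. q(g(g(p(s(b)), p(s(p(e)))), p(g(e, b))))  →  q(g(p(s(p(e))), p(g(e, b))))   [R3 at 1.1]
3. q(g(p(s(p(e))), p(g(e, b))))  →  q(p(g(e, b)))   [R3 at 1]
4. q(p(g(e, b)))  →  s(g(e, b))   [R4 at ε]
5. s(g(e, b))  →  s(e)   [R1 at 1]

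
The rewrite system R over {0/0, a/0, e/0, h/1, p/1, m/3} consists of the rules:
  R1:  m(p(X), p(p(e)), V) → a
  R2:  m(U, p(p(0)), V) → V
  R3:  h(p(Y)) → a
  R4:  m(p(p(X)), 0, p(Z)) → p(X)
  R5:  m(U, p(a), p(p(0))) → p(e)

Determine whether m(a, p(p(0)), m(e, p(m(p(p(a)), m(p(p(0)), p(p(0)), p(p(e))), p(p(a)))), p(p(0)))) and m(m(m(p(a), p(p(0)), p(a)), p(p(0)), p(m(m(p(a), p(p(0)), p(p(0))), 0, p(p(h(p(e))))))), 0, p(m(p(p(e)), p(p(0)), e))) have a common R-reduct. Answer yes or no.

Reduce t₁ = m(a, p(p(0)), m(e, p(m(p(p(a)), m(p(p(0)), p(p(0)), p(p(e))), p(p(a)))), p(p(0)))):
1. m(a, p(p(0)), m(e, p(m(p(p(a)), m(p(p(0)), p(p(0)), p(p(e))), p(p(a)))), p(p(0))))  →  m(e, p(m(p(p(a)), m(p(p(0)), p(p(0)), p(p(e))), p(p(a)))), p(p(0)))   [R2 at ε]
2. m(e, p(m(p(p(a)), m(p(p(0)), p(p(0)), p(p(e))), p(p(a)))), p(p(0)))  →  m(e, p(m(p(p(a)), p(p(e)), p(p(a)))), p(p(0)))   [R2 at 2.1.2]
3. m(e, p(m(p(p(a)), p(p(e)), p(p(a)))), p(p(0)))  →  m(e, p(a), p(p(0)))   [R1 at 2.1]
4. m(e, p(a), p(p(0)))  →  p(e)   [R5 at ε]

Reduce t₂ = m(m(m(p(a), p(p(0)), p(a)), p(p(0)), p(m(m(p(a), p(p(0)), p(p(0))), 0, p(p(h(p(e))))))), 0, p(m(p(p(e)), p(p(0)), e))):
1. m(m(m(p(a), p(p(0)), p(a)), p(p(0)), p(m(m(p(a), p(p(0)), p(p(0))), 0, p(p(h(p(e))))))), 0, p(m(p(p(e)), p(p(0)), e)))  →  m(p(m(m(p(a), p(p(0)), p(p(0))), 0, p(p(h(p(e)))))), 0, p(m(p(p(e)), p(p(0)), e)))   [R2 at 1]
2. m(p(m(m(p(a), p(p(0)), p(p(0))), 0, p(p(h(p(e)))))), 0, p(m(p(p(e)), p(p(0)), e)))  →  m(p(m(p(p(0)), 0, p(p(h(p(e)))))), 0, p(m(p(p(e)), p(p(0)), e)))   [R2 at 1.1.1]
3. m(p(m(p(p(0)), 0, p(p(h(p(e)))))), 0, p(m(p(p(e)), p(p(0)), e)))  →  m(p(p(0)), 0, p(m(p(p(e)), p(p(0)), e)))   [R4 at 1.1]
4. m(p(p(0)), 0, p(m(p(p(e)), p(p(0)), e)))  →  p(0)   [R4 at ε]

no — NF(t₁) = p(e), NF(t₂) = p(0)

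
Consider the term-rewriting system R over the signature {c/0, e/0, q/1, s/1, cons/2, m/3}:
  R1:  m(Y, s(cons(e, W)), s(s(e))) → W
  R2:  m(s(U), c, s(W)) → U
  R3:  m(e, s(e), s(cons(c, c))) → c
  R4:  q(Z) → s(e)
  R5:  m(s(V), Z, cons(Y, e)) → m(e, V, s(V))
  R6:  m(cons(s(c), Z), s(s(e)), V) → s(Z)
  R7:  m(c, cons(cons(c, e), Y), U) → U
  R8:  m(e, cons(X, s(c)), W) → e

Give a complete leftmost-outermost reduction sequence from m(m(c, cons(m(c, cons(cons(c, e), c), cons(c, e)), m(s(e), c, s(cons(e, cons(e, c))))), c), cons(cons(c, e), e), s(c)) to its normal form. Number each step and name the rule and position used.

1. m(m(c, cons(m(c, cons(cons(c, e), c), cons(c, e)), m(s(e), c, s(cons(e, cons(e, c))))), c), cons(cons(c, e), e), s(c))  →  m(m(c, cons(cons(c, e), m(s(e), c, s(cons(e, cons(e, c))))), c), cons(cons(c, e), e), s(c))   [R7 at 1.2.1]
2. m(m(c, cons(cons(c, e), m(s(e), c, s(cons(e, cons(e, c))))), c), cons(cons(c, e), e), s(c))  →  m(c, cons(cons(c, e), e), s(c))   [R7 at 1]
3. m(c, cons(cons(c, e), e), s(c))  →  s(c)   [R7 at ε]

s(c)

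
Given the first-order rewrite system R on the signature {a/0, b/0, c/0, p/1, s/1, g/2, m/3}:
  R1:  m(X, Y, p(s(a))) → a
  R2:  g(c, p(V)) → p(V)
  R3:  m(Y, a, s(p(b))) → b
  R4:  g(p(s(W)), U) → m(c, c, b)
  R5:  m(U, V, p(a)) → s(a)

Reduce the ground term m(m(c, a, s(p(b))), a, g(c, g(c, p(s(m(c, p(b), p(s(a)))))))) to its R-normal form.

1. m(m(c, a, s(p(b))), a, g(c, g(c, p(s(m(c, p(b), p(s(a))))))))  →  m(b, a, g(c, g(c, p(s(m(c, p(b), p(s(a))))))))   [R3 at 1]
2. m(b, a, g(c, g(c, p(s(m(c, p(b), p(s(a))))))))  →  m(b, a, g(c, p(s(m(c, p(b), p(s(a)))))))   [R2 at 3.2]
3. m(b, a, g(c, p(s(m(c, p(b), p(s(a)))))))  →  m(b, a, p(s(m(c, p(b), p(s(a))))))   [R2 at 3]
4. m(b, a, p(s(m(c, p(b), p(s(a))))))  →  m(b, a, p(s(a)))   [R1 at 3.1.1]
5. m(b, a, p(s(a)))  →  a   [R1 at ε]

a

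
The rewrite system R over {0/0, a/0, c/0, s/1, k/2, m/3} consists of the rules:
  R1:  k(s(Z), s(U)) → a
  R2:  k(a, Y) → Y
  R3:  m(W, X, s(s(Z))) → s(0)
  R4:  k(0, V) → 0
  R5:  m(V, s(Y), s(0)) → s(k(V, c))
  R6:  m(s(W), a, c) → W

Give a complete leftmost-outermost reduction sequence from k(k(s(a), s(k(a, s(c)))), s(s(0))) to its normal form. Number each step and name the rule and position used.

1. k(k(s(a), s(k(a, s(c)))), s(s(0)))  →  k(a, s(s(0)))   [R1 at 1]
2. k(a, s(s(0)))  →  s(s(0))   [R2 at ε]

s(s(0))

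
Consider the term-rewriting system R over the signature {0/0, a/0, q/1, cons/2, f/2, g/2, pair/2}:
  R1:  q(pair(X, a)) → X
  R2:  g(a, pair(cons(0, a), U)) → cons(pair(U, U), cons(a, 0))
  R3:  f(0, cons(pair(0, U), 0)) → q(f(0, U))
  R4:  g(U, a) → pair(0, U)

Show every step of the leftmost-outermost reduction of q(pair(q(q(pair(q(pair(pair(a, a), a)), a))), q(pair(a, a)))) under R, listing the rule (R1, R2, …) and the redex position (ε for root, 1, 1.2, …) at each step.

a

1. q(pair(q(q(pair(q(pair(pair(a, a), a)), a))), q(pair(a, a))))  →  q(pair(q(q(pair(pair(a, a), a))), q(pair(a, a))))   [R1 at 1.1.1]
2. q(pair(q(q(pair(pair(a, a), a))), q(pair(a, a))))  →  q(pair(q(pair(a, a)), q(pair(a, a))))   [R1 at 1.1.1]
3. q(pair(q(pair(a, a)), q(pair(a, a))))  →  q(pair(a, q(pair(a, a))))   [R1 at 1.1]
4. q(pair(a, q(pair(a, a))))  →  q(pair(a, a))   [R1 at 1.2]
5. q(pair(a, a))  →  a   [R1 at ε]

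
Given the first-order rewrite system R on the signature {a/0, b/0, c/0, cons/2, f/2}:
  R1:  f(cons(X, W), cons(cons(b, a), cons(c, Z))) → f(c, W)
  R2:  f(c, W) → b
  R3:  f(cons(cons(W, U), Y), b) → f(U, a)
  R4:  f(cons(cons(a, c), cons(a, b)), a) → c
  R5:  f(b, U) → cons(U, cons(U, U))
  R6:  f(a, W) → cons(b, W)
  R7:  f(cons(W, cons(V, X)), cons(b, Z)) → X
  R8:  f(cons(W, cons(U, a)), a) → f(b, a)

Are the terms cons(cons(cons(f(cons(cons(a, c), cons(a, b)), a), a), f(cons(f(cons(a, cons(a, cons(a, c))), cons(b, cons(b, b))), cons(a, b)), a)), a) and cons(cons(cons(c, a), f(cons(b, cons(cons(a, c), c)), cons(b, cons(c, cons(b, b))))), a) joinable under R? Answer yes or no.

yes — NF(t₁) = cons(cons(cons(c, a), c), a), NF(t₂) = cons(cons(cons(c, a), c), a)

Reduce t₁ = cons(cons(cons(f(cons(cons(a, c), cons(a, b)), a), a), f(cons(f(cons(a, cons(a, cons(a, c))), cons(b, cons(b, b))), cons(a, b)), a)), a):
1. cons(cons(cons(f(cons(cons(a, c), cons(a, b)), a), a), f(cons(f(cons(a, cons(a, cons(a, c))), cons(b, cons(b, b))), cons(a, b)), a)), a)  →  cons(cons(cons(c, a), f(cons(f(cons(a, cons(a, cons(a, c))), cons(b, cons(b, b))), cons(a, b)), a)), a)   [R4 at 1.1.1]
2. cons(cons(cons(c, a), f(cons(f(cons(a, cons(a, cons(a, c))), cons(b, cons(b, b))), cons(a, b)), a)), a)  →  cons(cons(cons(c, a), f(cons(cons(a, c), cons(a, b)), a)), a)   [R7 at 1.2.1.1]
3. cons(cons(cons(c, a), f(cons(cons(a, c), cons(a, b)), a)), a)  →  cons(cons(cons(c, a), c), a)   [R4 at 1.2]

Reduce t₂ = cons(cons(cons(c, a), f(cons(b, cons(cons(a, c), c)), cons(b, cons(c, cons(b, b))))), a):
1. cons(cons(cons(c, a), f(cons(b, cons(cons(a, c), c)), cons(b, cons(c, cons(b, b))))), a)  →  cons(cons(cons(c, a), c), a)   [R7 at 1.2]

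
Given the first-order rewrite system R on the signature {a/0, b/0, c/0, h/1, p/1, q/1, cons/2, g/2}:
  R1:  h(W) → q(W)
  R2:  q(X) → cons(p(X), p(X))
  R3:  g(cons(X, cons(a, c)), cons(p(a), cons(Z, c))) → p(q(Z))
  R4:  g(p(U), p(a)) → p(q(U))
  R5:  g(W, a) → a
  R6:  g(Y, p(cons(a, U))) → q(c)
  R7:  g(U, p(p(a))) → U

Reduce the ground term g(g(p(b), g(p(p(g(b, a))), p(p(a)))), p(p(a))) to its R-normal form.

p(b)

1. g(g(p(b), g(p(p(g(b, a))), p(p(a)))), p(p(a)))  →  g(p(b), g(p(p(g(b, a))), p(p(a))))   [R7 at ε]
2. g(p(b), g(p(p(g(b, a))), p(p(a))))  →  g(p(b), p(p(g(b, a))))   [R7 at 2]
3. g(p(b), p(p(g(b, a))))  →  g(p(b), p(p(a)))   [R5 at 2.1.1]
4. g(p(b), p(p(a)))  →  p(b)   [R7 at ε]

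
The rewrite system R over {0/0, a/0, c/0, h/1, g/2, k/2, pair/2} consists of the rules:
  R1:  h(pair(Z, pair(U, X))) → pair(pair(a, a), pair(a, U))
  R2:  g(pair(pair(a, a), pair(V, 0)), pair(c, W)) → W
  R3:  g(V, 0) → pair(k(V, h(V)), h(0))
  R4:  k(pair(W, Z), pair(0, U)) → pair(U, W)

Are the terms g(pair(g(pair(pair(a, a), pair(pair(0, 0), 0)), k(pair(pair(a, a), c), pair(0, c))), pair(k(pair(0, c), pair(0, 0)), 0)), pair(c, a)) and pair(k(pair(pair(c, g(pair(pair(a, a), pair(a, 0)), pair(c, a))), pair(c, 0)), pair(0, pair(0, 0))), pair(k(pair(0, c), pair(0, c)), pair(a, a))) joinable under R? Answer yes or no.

Reduce t₁ = g(pair(g(pair(pair(a, a), pair(pair(0, 0), 0)), k(pair(pair(a, a), c), pair(0, c))), pair(k(pair(0, c), pair(0, 0)), 0)), pair(c, a)):
1. g(pair(g(pair(pair(a, a), pair(pair(0, 0), 0)), k(pair(pair(a, a), c), pair(0, c))), pair(k(pair(0, c), pair(0, 0)), 0)), pair(c, a))  →  g(pair(g(pair(pair(a, a), pair(pair(0, 0), 0)), pair(c, pair(a, a))), pair(k(pair(0, c), pair(0, 0)), 0)), pair(c, a))   [R4 at 1.1.2]
2. g(pair(g(pair(pair(a, a), pair(pair(0, 0), 0)), pair(c, pair(a, a))), pair(k(pair(0, c), pair(0, 0)), 0)), pair(c, a))  →  g(pair(pair(a, a), pair(k(pair(0, c), pair(0, 0)), 0)), pair(c, a))   [R2 at 1.1]
3. g(pair(pair(a, a), pair(k(pair(0, c), pair(0, 0)), 0)), pair(c, a))  →  a   [R2 at ε]

Reduce t₂ = pair(k(pair(pair(c, g(pair(pair(a, a), pair(a, 0)), pair(c, a))), pair(c, 0)), pair(0, pair(0, 0))), pair(k(pair(0, c), pair(0, c)), pair(a, a))):
1. pair(k(pair(pair(c, g(pair(pair(a, a), pair(a, 0)), pair(c, a))), pair(c, 0)), pair(0, pair(0, 0))), pair(k(pair(0, c), pair(0, c)), pair(a, a)))  →  pair(pair(pair(0, 0), pair(c, g(pair(pair(a, a), pair(a, 0)), pair(c, a)))), pair(k(pair(0, c), pair(0, c)), pair(a, a)))   [R4 at 1]
2. pair(pair(pair(0, 0), pair(c, g(pair(pair(a, a), pair(a, 0)), pair(c, a)))), pair(k(pair(0, c), pair(0, c)), pair(a, a)))  →  pair(pair(pair(0, 0), pair(c, a)), pair(k(pair(0, c), pair(0, c)), pair(a, a)))   [R2 at 1.2.2]
3. pair(pair(pair(0, 0), pair(c, a)), pair(k(pair(0, c), pair(0, c)), pair(a, a)))  →  pair(pair(pair(0, 0), pair(c, a)), pair(pair(c, 0), pair(a, a)))   [R4 at 2.1]

no — NF(t₁) = a, NF(t₂) = pair(pair(pair(0, 0), pair(c, a)), pair(pair(c, 0), pair(a, a)))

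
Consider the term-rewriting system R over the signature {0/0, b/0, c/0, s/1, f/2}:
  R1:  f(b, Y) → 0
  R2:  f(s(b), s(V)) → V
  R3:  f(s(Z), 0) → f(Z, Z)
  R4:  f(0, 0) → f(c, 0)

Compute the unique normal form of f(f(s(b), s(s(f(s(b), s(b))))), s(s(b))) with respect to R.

s(b)

1. f(f(s(b), s(s(f(s(b), s(b))))), s(s(b)))  →  f(s(f(s(b), s(b))), s(s(b)))   [R2 at 1]
2. f(s(f(s(b), s(b))), s(s(b)))  →  f(s(b), s(s(b)))   [R2 at 1.1]
3. f(s(b), s(s(b)))  →  s(b)   [R2 at ε]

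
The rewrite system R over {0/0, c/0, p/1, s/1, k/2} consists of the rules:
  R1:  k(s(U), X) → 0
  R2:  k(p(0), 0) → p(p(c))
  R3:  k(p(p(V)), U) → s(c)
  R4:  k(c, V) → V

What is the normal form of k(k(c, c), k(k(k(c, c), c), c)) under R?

1. k(k(c, c), k(k(k(c, c), c), c))  →  k(c, k(k(k(c, c), c), c))   [R4 at 1]
2. k(c, k(k(k(c, c), c), c))  →  k(k(k(c, c), c), c)   [R4 at ε]
3. k(k(k(c, c), c), c)  →  k(k(c, c), c)   [R4 at 1.1]
4. k(k(c, c), c)  →  k(c, c)   [R4 at 1]
5. k(c, c)  →  c   [R4 at ε]

c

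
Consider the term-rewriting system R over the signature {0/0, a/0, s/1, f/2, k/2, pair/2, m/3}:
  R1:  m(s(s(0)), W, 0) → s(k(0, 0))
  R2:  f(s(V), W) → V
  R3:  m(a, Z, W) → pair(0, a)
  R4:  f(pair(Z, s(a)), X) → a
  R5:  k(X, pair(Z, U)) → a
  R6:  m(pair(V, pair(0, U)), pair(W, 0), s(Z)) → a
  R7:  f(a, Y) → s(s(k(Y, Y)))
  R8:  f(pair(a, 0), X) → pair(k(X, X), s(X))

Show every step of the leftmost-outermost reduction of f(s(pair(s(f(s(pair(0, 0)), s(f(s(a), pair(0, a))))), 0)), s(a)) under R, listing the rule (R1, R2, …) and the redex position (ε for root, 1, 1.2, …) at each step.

pair(s(pair(0, 0)), 0)

1. f(s(pair(s(f(s(pair(0, 0)), s(f(s(a), pair(0, a))))), 0)), s(a))  →  pair(s(f(s(pair(0, 0)), s(f(s(a), pair(0, a))))), 0)   [R2 at ε]
2. pair(s(f(s(pair(0, 0)), s(f(s(a), pair(0, a))))), 0)  →  pair(s(pair(0, 0)), 0)   [R2 at 1.1]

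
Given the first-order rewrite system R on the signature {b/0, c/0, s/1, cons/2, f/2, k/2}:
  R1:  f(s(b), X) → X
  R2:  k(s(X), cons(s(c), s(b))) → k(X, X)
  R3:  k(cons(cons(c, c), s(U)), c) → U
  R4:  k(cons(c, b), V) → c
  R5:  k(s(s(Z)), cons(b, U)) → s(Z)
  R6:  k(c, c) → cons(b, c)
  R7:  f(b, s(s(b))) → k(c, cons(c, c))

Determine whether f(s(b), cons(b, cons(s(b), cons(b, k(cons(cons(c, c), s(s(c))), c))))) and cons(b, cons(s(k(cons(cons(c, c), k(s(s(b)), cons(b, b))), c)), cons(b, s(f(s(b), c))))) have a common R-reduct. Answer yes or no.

Reduce t₁ = f(s(b), cons(b, cons(s(b), cons(b, k(cons(cons(c, c), s(s(c))), c))))):
1. f(s(b), cons(b, cons(s(b), cons(b, k(cons(cons(c, c), s(s(c))), c)))))  →  cons(b, cons(s(b), cons(b, k(cons(cons(c, c), s(s(c))), c))))   [R1 at ε]
2. cons(b, cons(s(b), cons(b, k(cons(cons(c, c), s(s(c))), c))))  →  cons(b, cons(s(b), cons(b, s(c))))   [R3 at 2.2.2]

Reduce t₂ = cons(b, cons(s(k(cons(cons(c, c), k(s(s(b)), cons(b, b))), c)), cons(b, s(f(s(b), c))))):
1. cons(b, cons(s(k(cons(cons(c, c), k(s(s(b)), cons(b, b))), c)), cons(b, s(f(s(b), c)))))  →  cons(b, cons(s(k(cons(cons(c, c), s(b)), c)), cons(b, s(f(s(b), c)))))   [R5 at 2.1.1.1.2]
2. cons(b, cons(s(k(cons(cons(c, c), s(b)), c)), cons(b, s(f(s(b), c)))))  →  cons(b, cons(s(b), cons(b, s(f(s(b), c)))))   [R3 at 2.1.1]
3. cons(b, cons(s(b), cons(b, s(f(s(b), c)))))  →  cons(b, cons(s(b), cons(b, s(c))))   [R1 at 2.2.2.1]

yes — NF(t₁) = cons(b, cons(s(b), cons(b, s(c)))), NF(t₂) = cons(b, cons(s(b), cons(b, s(c))))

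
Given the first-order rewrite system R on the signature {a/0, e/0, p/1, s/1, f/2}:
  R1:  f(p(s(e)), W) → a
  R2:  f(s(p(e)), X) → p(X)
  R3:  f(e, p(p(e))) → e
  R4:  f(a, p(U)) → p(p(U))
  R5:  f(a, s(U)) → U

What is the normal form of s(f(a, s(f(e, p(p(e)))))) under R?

s(e)

1. s(f(a, s(f(e, p(p(e))))))  →  s(f(e, p(p(e))))   [R5 at 1]
2. s(f(e, p(p(e))))  →  s(e)   [R3 at 1]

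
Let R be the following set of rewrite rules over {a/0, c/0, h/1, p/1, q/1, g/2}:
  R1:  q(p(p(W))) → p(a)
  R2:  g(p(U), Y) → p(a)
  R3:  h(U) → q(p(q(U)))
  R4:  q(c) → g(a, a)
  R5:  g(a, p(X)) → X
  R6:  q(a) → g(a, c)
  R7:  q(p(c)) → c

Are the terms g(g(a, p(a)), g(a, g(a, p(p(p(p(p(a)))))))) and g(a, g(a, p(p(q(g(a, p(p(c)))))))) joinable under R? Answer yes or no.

Reduce t₁ = g(g(a, p(a)), g(a, g(a, p(p(p(p(p(a)))))))):
1. g(g(a, p(a)), g(a, g(a, p(p(p(p(p(a))))))))  →  g(a, g(a, g(a, p(p(p(p(p(a))))))))   [R5 at 1]
2. g(a, g(a, g(a, p(p(p(p(p(a))))))))  →  g(a, g(a, p(p(p(p(a))))))   [R5 at 2.2]
3. g(a, g(a, p(p(p(p(a))))))  →  g(a, p(p(p(a))))   [R5 at 2]
4. g(a, p(p(p(a))))  →  p(p(a))   [R5 at ε]

Reduce t₂ = g(a, g(a, p(p(q(g(a, p(p(c)))))))):
1. g(a, g(a, p(p(q(g(a, p(p(c))))))))  →  g(a, p(q(g(a, p(p(c))))))   [R5 at 2]
2. g(a, p(q(g(a, p(p(c))))))  →  q(g(a, p(p(c))))   [R5 at ε]
3. q(g(a, p(p(c))))  →  q(p(c))   [R5 at 1]
4. q(p(c))  →  c   [R7 at ε]

no — NF(t₁) = p(p(a)), NF(t₂) = c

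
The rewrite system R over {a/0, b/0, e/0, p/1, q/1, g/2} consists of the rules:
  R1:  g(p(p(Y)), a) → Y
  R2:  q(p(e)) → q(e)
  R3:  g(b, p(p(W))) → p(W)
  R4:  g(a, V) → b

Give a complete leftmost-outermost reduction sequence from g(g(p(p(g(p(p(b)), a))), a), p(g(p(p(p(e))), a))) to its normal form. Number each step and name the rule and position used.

p(e)

1. g(g(p(p(g(p(p(b)), a))), a), p(g(p(p(p(e))), a)))  →  g(g(p(p(b)), a), p(g(p(p(p(e))), a)))   [R1 at 1]
2. g(g(p(p(b)), a), p(g(p(p(p(e))), a)))  →  g(b, p(g(p(p(p(e))), a)))   [R1 at 1]
3. g(b, p(g(p(p(p(e))), a)))  →  g(b, p(p(e)))   [R1 at 2.1]
4. g(b, p(p(e)))  →  p(e)   [R3 at ε]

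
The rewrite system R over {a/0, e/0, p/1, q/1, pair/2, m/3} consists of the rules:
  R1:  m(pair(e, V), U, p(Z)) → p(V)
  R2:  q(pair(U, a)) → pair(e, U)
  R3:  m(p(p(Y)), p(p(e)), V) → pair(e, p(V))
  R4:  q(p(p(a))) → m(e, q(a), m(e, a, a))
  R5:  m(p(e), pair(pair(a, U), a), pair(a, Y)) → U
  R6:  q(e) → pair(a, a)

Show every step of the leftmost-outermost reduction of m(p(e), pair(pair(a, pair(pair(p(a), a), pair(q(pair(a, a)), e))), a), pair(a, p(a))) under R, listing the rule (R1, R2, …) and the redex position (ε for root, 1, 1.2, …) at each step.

1. m(p(e), pair(pair(a, pair(pair(p(a), a), pair(q(pair(a, a)), e))), a), pair(a, p(a)))  →  pair(pair(p(a), a), pair(q(pair(a, a)), e))   [R5 at ε]
2. pair(pair(p(a), a), pair(q(pair(a, a)), e))  →  pair(pair(p(a), a), pair(pair(e, a), e))   [R2 at 2.1]

pair(pair(p(a), a), pair(pair(e, a), e))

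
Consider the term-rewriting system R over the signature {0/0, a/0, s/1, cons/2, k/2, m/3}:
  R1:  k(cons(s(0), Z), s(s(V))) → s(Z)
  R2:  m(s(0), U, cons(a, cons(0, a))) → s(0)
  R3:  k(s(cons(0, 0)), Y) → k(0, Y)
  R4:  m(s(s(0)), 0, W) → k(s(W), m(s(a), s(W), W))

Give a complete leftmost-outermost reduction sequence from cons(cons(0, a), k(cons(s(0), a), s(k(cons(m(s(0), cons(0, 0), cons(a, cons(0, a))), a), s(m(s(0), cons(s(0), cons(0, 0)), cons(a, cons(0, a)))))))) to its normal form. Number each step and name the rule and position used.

cons(cons(0, a), s(a))

1. cons(cons(0, a), k(cons(s(0), a), s(k(cons(m(s(0), cons(0, 0), cons(a, cons(0, a))), a), s(m(s(0), cons(s(0), cons(0, 0)), cons(a, cons(0, a))))))))  →  cons(cons(0, a), k(cons(s(0), a), s(k(cons(s(0), a), s(m(s(0), cons(s(0), cons(0, 0)), cons(a, cons(0, a))))))))   [R2 at 2.2.1.1.1]
2. cons(cons(0, a), k(cons(s(0), a), s(k(cons(s(0), a), s(m(s(0), cons(s(0), cons(0, 0)), cons(a, cons(0, a))))))))  →  cons(cons(0, a), k(cons(s(0), a), s(k(cons(s(0), a), s(s(0))))))   [R2 at 2.2.1.2.1]
3. cons(cons(0, a), k(cons(s(0), a), s(k(cons(s(0), a), s(s(0))))))  →  cons(cons(0, a), k(cons(s(0), a), s(s(a))))   [R1 at 2.2.1]
4. cons(cons(0, a), k(cons(s(0), a), s(s(a))))  →  cons(cons(0, a), s(a))   [R1 at 2]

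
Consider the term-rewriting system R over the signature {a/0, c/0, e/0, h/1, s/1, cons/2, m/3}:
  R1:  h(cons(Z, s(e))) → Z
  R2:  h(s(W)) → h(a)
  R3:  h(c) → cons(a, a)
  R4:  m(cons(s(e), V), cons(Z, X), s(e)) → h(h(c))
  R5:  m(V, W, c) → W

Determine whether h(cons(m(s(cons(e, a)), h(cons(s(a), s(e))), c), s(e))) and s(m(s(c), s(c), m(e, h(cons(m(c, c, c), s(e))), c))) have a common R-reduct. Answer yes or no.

no — NF(t₁) = s(a), NF(t₂) = s(s(c))

Reduce t₁ = h(cons(m(s(cons(e, a)), h(cons(s(a), s(e))), c), s(e))):
1. h(cons(m(s(cons(e, a)), h(cons(s(a), s(e))), c), s(e)))  →  m(s(cons(e, a)), h(cons(s(a), s(e))), c)   [R1 at ε]
2. m(s(cons(e, a)), h(cons(s(a), s(e))), c)  →  h(cons(s(a), s(e)))   [R5 at ε]
3. h(cons(s(a), s(e)))  →  s(a)   [R1 at ε]

Reduce t₂ = s(m(s(c), s(c), m(e, h(cons(m(c, c, c), s(e))), c))):
1. s(m(s(c), s(c), m(e, h(cons(m(c, c, c), s(e))), c)))  →  s(m(s(c), s(c), h(cons(m(c, c, c), s(e)))))   [R5 at 1.3]
2. s(m(s(c), s(c), h(cons(m(c, c, c), s(e)))))  →  s(m(s(c), s(c), m(c, c, c)))   [R1 at 1.3]
3. s(m(s(c), s(c), m(c, c, c)))  →  s(m(s(c), s(c), c))   [R5 at 1.3]
4. s(m(s(c), s(c), c))  →  s(s(c))   [R5 at 1]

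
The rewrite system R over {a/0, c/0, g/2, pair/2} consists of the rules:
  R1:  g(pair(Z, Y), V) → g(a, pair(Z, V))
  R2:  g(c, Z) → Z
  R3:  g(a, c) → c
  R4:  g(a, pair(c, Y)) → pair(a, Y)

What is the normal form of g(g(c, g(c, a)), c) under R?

c

1. g(g(c, g(c, a)), c)  →  g(g(c, a), c)   [R2 at 1]
2. g(g(c, a), c)  →  g(a, c)   [R2 at 1]
3. g(a, c)  →  c   [R3 at ε]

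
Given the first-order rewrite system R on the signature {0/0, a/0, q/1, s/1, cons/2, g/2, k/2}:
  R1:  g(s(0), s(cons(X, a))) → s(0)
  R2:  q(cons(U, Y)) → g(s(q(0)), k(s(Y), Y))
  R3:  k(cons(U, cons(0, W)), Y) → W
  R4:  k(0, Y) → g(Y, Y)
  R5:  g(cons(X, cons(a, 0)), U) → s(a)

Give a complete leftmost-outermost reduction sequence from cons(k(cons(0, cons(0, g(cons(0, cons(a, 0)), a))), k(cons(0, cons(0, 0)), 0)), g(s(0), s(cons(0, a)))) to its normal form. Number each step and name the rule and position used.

1. cons(k(cons(0, cons(0, g(cons(0, cons(a, 0)), a))), k(cons(0, cons(0, 0)), 0)), g(s(0), s(cons(0, a))))  →  cons(g(cons(0, cons(a, 0)), a), g(s(0), s(cons(0, a))))   [R3 at 1]
2. cons(g(cons(0, cons(a, 0)), a), g(s(0), s(cons(0, a))))  →  cons(s(a), g(s(0), s(cons(0, a))))   [R5 at 1]
3. cons(s(a), g(s(0), s(cons(0, a))))  →  cons(s(a), s(0))   [R1 at 2]

cons(s(a), s(0))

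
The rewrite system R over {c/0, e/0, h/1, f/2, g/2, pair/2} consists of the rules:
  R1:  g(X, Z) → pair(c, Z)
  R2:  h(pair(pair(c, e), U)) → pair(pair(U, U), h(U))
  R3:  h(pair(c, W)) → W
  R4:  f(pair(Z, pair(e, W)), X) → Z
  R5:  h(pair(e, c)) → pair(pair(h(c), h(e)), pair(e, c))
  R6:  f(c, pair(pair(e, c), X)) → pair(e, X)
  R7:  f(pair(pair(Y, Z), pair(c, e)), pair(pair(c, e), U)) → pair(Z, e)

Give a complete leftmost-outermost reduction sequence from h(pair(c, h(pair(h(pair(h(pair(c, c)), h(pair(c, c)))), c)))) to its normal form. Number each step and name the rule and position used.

1. h(pair(c, h(pair(h(pair(h(pair(c, c)), h(pair(c, c)))), c))))  →  h(pair(h(pair(h(pair(c, c)), h(pair(c, c)))), c))   [R3 at ε]
2. h(pair(h(pair(h(pair(c, c)), h(pair(c, c)))), c))  →  h(pair(h(pair(c, h(pair(c, c)))), c))   [R3 at 1.1.1.1]
3. h(pair(h(pair(c, h(pair(c, c)))), c))  →  h(pair(h(pair(c, c)), c))   [R3 at 1.1]
4. h(pair(h(pair(c, c)), c))  →  h(pair(c, c))   [R3 at 1.1]
5. h(pair(c, c))  →  c   [R3 at ε]

c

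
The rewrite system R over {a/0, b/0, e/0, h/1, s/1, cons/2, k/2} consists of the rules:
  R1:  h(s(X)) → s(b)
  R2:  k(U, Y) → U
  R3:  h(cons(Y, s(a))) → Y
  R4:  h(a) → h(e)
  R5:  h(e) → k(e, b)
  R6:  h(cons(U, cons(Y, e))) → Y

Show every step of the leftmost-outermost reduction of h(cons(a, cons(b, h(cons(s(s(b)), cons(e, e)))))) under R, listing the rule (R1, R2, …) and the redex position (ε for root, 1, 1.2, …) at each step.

b

1. h(cons(a, cons(b, h(cons(s(s(b)), cons(e, e))))))  →  h(cons(a, cons(b, e)))   [R6 at 1.2.2]
2. h(cons(a, cons(b, e)))  →  b   [R6 at ε]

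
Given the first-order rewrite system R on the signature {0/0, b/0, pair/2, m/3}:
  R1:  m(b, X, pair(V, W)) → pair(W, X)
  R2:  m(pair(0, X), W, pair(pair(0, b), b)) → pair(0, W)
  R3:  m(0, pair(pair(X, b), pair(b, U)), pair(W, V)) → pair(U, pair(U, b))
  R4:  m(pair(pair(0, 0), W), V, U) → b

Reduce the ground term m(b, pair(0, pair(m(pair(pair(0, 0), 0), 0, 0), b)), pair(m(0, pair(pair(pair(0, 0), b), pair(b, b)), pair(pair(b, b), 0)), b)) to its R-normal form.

pair(b, pair(0, pair(b, b)))

1. m(b, pair(0, pair(m(pair(pair(0, 0), 0), 0, 0), b)), pair(m(0, pair(pair(pair(0, 0), b), pair(b, b)), pair(pair(b, b), 0)), b))  →  pair(b, pair(0, pair(m(pair(pair(0, 0), 0), 0, 0), b)))   [R1 at ε]
2. pair(b, pair(0, pair(m(pair(pair(0, 0), 0), 0, 0), b)))  →  pair(b, pair(0, pair(b, b)))   [R4 at 2.2.1]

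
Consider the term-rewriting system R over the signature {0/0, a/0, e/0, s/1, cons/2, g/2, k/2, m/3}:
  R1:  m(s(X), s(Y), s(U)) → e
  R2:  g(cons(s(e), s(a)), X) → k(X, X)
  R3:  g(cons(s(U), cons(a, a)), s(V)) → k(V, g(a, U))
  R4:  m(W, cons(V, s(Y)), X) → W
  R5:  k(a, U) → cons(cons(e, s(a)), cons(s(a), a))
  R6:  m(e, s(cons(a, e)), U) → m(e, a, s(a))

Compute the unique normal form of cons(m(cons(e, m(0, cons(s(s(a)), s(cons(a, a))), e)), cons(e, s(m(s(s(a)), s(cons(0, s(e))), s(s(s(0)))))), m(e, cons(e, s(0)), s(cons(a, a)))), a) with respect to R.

cons(cons(e, 0), a)

1. cons(m(cons(e, m(0, cons(s(s(a)), s(cons(a, a))), e)), cons(e, s(m(s(s(a)), s(cons(0, s(e))), s(s(s(0)))))), m(e, cons(e, s(0)), s(cons(a, a)))), a)  →  cons(cons(e, m(0, cons(s(s(a)), s(cons(a, a))), e)), a)   [R4 at 1]
2. cons(cons(e, m(0, cons(s(s(a)), s(cons(a, a))), e)), a)  →  cons(cons(e, 0), a)   [R4 at 1.2]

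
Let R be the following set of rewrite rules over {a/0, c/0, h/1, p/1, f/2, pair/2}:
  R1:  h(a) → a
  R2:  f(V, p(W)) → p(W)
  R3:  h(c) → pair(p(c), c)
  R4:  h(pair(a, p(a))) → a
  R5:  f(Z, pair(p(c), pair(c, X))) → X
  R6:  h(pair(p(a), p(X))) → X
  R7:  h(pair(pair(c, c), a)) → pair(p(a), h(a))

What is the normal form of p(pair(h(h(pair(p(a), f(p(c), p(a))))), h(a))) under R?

p(pair(a, a))

1. p(pair(h(h(pair(p(a), f(p(c), p(a))))), h(a)))  →  p(pair(h(h(pair(p(a), p(a)))), h(a)))   [R2 at 1.1.1.1.2]
2. p(pair(h(h(pair(p(a), p(a)))), h(a)))  →  p(pair(h(a), h(a)))   [R6 at 1.1.1]
3. p(pair(h(a), h(a)))  →  p(pair(a, h(a)))   [R1 at 1.1]
4. p(pair(a, h(a)))  →  p(pair(a, a))   [R1 at 1.2]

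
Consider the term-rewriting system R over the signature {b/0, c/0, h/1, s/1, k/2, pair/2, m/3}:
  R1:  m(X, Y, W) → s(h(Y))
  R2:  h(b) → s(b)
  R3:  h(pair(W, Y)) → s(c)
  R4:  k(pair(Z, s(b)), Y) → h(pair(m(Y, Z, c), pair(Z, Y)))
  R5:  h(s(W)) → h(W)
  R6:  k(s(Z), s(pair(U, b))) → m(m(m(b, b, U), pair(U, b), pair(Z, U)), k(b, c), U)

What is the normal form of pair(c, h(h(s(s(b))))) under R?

pair(c, s(b))

1. pair(c, h(h(s(s(b)))))  →  pair(c, h(h(s(b))))   [R5 at 2.1]
2. pair(c, h(h(s(b))))  →  pair(c, h(h(b)))   [R5 at 2.1]
3. pair(c, h(h(b)))  →  pair(c, h(s(b)))   [R2 at 2.1]
4. pair(c, h(s(b)))  →  pair(c, h(b))   [R5 at 2]
5. pair(c, h(b))  →  pair(c, s(b))   [R2 at 2]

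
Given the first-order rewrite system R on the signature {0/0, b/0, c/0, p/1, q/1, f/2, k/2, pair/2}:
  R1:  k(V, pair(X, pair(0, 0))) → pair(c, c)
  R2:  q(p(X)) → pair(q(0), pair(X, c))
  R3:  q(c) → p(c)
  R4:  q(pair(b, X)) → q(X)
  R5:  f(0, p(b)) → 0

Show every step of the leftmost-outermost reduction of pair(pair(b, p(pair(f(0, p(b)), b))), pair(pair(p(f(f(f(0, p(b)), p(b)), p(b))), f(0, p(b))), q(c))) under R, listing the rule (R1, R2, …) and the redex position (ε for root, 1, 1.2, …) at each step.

1. pair(pair(b, p(pair(f(0, p(b)), b))), pair(pair(p(f(f(f(0, p(b)), p(b)), p(b))), f(0, p(b))), q(c)))  →  pair(pair(b, p(pair(0, b))), pair(pair(p(f(f(f(0, p(b)), p(b)), p(b))), f(0, p(b))), q(c)))   [R5 at 1.2.1.1]
2. pair(pair(b, p(pair(0, b))), pair(pair(p(f(f(f(0, p(b)), p(b)), p(b))), f(0, p(b))), q(c)))  →  pair(pair(b, p(pair(0, b))), pair(pair(p(f(f(0, p(b)), p(b))), f(0, p(b))), q(c)))   [R5 at 2.1.1.1.1.1]
3. pair(pair(b, p(pair(0, b))), pair(pair(p(f(f(0, p(b)), p(b))), f(0, p(b))), q(c)))  →  pair(pair(b, p(pair(0, b))), pair(pair(p(f(0, p(b))), f(0, p(b))), q(c)))   [R5 at 2.1.1.1.1]
4. pair(pair(b, p(pair(0, b))), pair(pair(p(f(0, p(b))), f(0, p(b))), q(c)))  →  pair(pair(b, p(pair(0, b))), pair(pair(p(0), f(0, p(b))), q(c)))   [R5 at 2.1.1.1]
5. pair(pair(b, p(pair(0, b))), pair(pair(p(0), f(0, p(b))), q(c)))  →  pair(pair(b, p(pair(0, b))), pair(pair(p(0), 0), q(c)))   [R5 at 2.1.2]
6. pair(pair(b, p(pair(0, b))), pair(pair(p(0), 0), q(c)))  →  pair(pair(b, p(pair(0, b))), pair(pair(p(0), 0), p(c)))   [R3 at 2.2]

pair(pair(b, p(pair(0, b))), pair(pair(p(0), 0), p(c)))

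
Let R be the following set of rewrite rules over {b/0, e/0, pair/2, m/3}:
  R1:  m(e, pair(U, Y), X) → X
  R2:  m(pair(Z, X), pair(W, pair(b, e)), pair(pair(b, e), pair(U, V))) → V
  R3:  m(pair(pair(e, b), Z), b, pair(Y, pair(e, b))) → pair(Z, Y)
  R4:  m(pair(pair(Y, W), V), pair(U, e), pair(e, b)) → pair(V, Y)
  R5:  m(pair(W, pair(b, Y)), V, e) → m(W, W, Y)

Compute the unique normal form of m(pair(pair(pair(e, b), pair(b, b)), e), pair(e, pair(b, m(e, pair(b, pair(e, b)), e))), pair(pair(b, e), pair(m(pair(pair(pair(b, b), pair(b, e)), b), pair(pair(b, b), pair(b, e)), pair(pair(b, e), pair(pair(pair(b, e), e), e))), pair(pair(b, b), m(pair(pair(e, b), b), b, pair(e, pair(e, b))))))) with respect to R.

1. m(pair(pair(pair(e, b), pair(b, b)), e), pair(e, pair(b, m(e, pair(b, pair(e, b)), e))), pair(pair(b, e), pair(m(pair(pair(pair(b, b), pair(b, e)), b), pair(pair(b, b), pair(b, e)), pair(pair(b, e), pair(pair(pair(b, e), e), e))), pair(pair(b, b), m(pair(pair(e, b), b), b, pair(e, pair(e, b)))))))  →  m(pair(pair(pair(e, b), pair(b, b)), e), pair(e, pair(b, e)), pair(pair(b, e), pair(m(pair(pair(pair(b, b), pair(b, e)), b), pair(pair(b, b), pair(b, e)), pair(pair(b, e), pair(pair(pair(b, e), e), e))), pair(pair(b, b), m(pair(pair(e, b), b), b, pair(e, pair(e, b)))))))   [R1 at 2.2.2]
2. m(pair(pair(pair(e, b), pair(b, b)), e), pair(e, pair(b, e)), pair(pair(b, e), pair(m(pair(pair(pair(b, b), pair(b, e)), b), pair(pair(b, b), pair(b, e)), pair(pair(b, e), pair(pair(pair(b, e), e), e))), pair(pair(b, b), m(pair(pair(e, b), b), b, pair(e, pair(e, b)))))))  →  pair(pair(b, b), m(pair(pair(e, b), b), b, pair(e, pair(e, b))))   [R2 at ε]
3. pair(pair(b, b), m(pair(pair(e, b), b), b, pair(e, pair(e, b))))  →  pair(pair(b, b), pair(b, e))   [R3 at 2]

pair(pair(b, b), pair(b, e))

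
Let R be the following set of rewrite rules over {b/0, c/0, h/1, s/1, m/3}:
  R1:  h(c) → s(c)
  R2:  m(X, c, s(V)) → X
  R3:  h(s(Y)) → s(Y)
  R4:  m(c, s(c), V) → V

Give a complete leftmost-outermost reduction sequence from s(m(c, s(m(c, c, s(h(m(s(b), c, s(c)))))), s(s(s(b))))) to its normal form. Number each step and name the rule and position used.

s(s(s(s(b))))

1. s(m(c, s(m(c, c, s(h(m(s(b), c, s(c)))))), s(s(s(b)))))  →  s(m(c, s(c), s(s(s(b)))))   [R2 at 1.2.1]
2. s(m(c, s(c), s(s(s(b)))))  →  s(s(s(s(b))))   [R4 at 1]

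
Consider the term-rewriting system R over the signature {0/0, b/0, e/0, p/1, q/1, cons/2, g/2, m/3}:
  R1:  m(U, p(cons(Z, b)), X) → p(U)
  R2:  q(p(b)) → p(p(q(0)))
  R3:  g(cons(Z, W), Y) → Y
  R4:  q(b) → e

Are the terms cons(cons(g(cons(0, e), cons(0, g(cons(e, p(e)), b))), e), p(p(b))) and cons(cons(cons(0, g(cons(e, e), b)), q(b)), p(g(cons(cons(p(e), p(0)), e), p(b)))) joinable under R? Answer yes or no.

Reduce t₁ = cons(cons(g(cons(0, e), cons(0, g(cons(e, p(e)), b))), e), p(p(b))):
1. cons(cons(g(cons(0, e), cons(0, g(cons(e, p(e)), b))), e), p(p(b)))  →  cons(cons(cons(0, g(cons(e, p(e)), b)), e), p(p(b)))   [R3 at 1.1]
2. cons(cons(cons(0, g(cons(e, p(e)), b)), e), p(p(b)))  →  cons(cons(cons(0, b), e), p(p(b)))   [R3 at 1.1.2]

Reduce t₂ = cons(cons(cons(0, g(cons(e, e), b)), q(b)), p(g(cons(cons(p(e), p(0)), e), p(b)))):
1. cons(cons(cons(0, g(cons(e, e), b)), q(b)), p(g(cons(cons(p(e), p(0)), e), p(b))))  →  cons(cons(cons(0, b), q(b)), p(g(cons(cons(p(e), p(0)), e), p(b))))   [R3 at 1.1.2]
2. cons(cons(cons(0, b), q(b)), p(g(cons(cons(p(e), p(0)), e), p(b))))  →  cons(cons(cons(0, b), e), p(g(cons(cons(p(e), p(0)), e), p(b))))   [R4 at 1.2]
3. cons(cons(cons(0, b), e), p(g(cons(cons(p(e), p(0)), e), p(b))))  →  cons(cons(cons(0, b), e), p(p(b)))   [R3 at 2.1]

yes — NF(t₁) = cons(cons(cons(0, b), e), p(p(b))), NF(t₂) = cons(cons(cons(0, b), e), p(p(b)))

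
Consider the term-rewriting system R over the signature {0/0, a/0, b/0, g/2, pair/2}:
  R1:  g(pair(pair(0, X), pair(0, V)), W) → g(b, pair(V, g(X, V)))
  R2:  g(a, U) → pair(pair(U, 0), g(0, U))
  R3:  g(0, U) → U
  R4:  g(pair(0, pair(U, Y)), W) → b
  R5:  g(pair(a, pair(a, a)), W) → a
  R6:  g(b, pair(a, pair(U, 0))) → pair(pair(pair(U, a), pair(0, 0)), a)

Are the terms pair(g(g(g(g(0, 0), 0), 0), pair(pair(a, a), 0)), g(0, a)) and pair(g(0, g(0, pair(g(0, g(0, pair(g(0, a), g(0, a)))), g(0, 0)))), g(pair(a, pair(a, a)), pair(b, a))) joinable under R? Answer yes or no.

yes — NF(t₁) = pair(pair(pair(a, a), 0), a), NF(t₂) = pair(pair(pair(a, a), 0), a)

Reduce t₁ = pair(g(g(g(g(0, 0), 0), 0), pair(pair(a, a), 0)), g(0, a)):
1. pair(g(g(g(g(0, 0), 0), 0), pair(pair(a, a), 0)), g(0, a))  →  pair(g(g(g(0, 0), 0), pair(pair(a, a), 0)), g(0, a))   [R3 at 1.1.1.1]
2. pair(g(g(g(0, 0), 0), pair(pair(a, a), 0)), g(0, a))  →  pair(g(g(0, 0), pair(pair(a, a), 0)), g(0, a))   [R3 at 1.1.1]
3. pair(g(g(0, 0), pair(pair(a, a), 0)), g(0, a))  →  pair(g(0, pair(pair(a, a), 0)), g(0, a))   [R3 at 1.1]
4. pair(g(0, pair(pair(a, a), 0)), g(0, a))  →  pair(pair(pair(a, a), 0), g(0, a))   [R3 at 1]
5. pair(pair(pair(a, a), 0), g(0, a))  →  pair(pair(pair(a, a), 0), a)   [R3 at 2]

Reduce t₂ = pair(g(0, g(0, pair(g(0, g(0, pair(g(0, a), g(0, a)))), g(0, 0)))), g(pair(a, pair(a, a)), pair(b, a))):
1. pair(g(0, g(0, pair(g(0, g(0, pair(g(0, a), g(0, a)))), g(0, 0)))), g(pair(a, pair(a, a)), pair(b, a)))  →  pair(g(0, pair(g(0, g(0, pair(g(0, a), g(0, a)))), g(0, 0))), g(pair(a, pair(a, a)), pair(b, a)))   [R3 at 1]
2. pair(g(0, pair(g(0, g(0, pair(g(0, a), g(0, a)))), g(0, 0))), g(pair(a, pair(a, a)), pair(b, a)))  →  pair(pair(g(0, g(0, pair(g(0, a), g(0, a)))), g(0, 0)), g(pair(a, pair(a, a)), pair(b, a)))   [R3 at 1]
3. pair(pair(g(0, g(0, pair(g(0, a), g(0, a)))), g(0, 0)), g(pair(a, pair(a, a)), pair(b, a)))  →  pair(pair(g(0, pair(g(0, a), g(0, a))), g(0, 0)), g(pair(a, pair(a, a)), pair(b, a)))   [R3 at 1.1]
4. pair(pair(g(0, pair(g(0, a), g(0, a))), g(0, 0)), g(pair(a, pair(a, a)), pair(b, a)))  →  pair(pair(pair(g(0, a), g(0, a)), g(0, 0)), g(pair(a, pair(a, a)), pair(b, a)))   [R3 at 1.1]
5. pair(pair(pair(g(0, a), g(0, a)), g(0, 0)), g(pair(a, pair(a, a)), pair(b, a)))  →  pair(pair(pair(a, g(0, a)), g(0, 0)), g(pair(a, pair(a, a)), pair(b, a)))   [R3 at 1.1.1]
6. pair(pair(pair(a, g(0, a)), g(0, 0)), g(pair(a, pair(a, a)), pair(b, a)))  →  pair(pair(pair(a, a), g(0, 0)), g(pair(a, pair(a, a)), pair(b, a)))   [R3 at 1.1.2]
7. pair(pair(pair(a, a), g(0, 0)), g(pair(a, pair(a, a)), pair(b, a)))  →  pair(pair(pair(a, a), 0), g(pair(a, pair(a, a)), pair(b, a)))   [R3 at 1.2]
8. pair(pair(pair(a, a), 0), g(pair(a, pair(a, a)), pair(b, a)))  →  pair(pair(pair(a, a), 0), a)   [R5 at 2]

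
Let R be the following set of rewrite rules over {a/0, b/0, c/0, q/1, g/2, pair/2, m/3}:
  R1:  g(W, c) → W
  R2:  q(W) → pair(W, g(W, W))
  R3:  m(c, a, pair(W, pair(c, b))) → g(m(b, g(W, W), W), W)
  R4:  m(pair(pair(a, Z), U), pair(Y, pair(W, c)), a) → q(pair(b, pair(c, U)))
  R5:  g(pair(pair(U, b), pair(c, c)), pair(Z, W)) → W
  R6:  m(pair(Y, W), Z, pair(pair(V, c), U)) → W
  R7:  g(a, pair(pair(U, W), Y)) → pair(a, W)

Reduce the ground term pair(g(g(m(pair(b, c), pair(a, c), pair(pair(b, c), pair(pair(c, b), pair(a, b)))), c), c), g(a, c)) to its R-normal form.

1. pair(g(g(m(pair(b, c), pair(a, c), pair(pair(b, c), pair(pair(c, b), pair(a, b)))), c), c), g(a, c))  →  pair(g(m(pair(b, c), pair(a, c), pair(pair(b, c), pair(pair(c, b), pair(a, b)))), c), g(a, c))   [R1 at 1]
2. pair(g(m(pair(b, c), pair(a, c), pair(pair(b, c), pair(pair(c, b), pair(a, b)))), c), g(a, c))  →  pair(m(pair(b, c), pair(a, c), pair(pair(b, c), pair(pair(c, b), pair(a, b)))), g(a, c))   [R1 at 1]
3. pair(m(pair(b, c), pair(a, c), pair(pair(b, c), pair(pair(c, b), pair(a, b)))), g(a, c))  →  pair(c, g(a, c))   [R6 at 1]
4. pair(c, g(a, c))  →  pair(c, a)   [R1 at 2]

pair(c, a)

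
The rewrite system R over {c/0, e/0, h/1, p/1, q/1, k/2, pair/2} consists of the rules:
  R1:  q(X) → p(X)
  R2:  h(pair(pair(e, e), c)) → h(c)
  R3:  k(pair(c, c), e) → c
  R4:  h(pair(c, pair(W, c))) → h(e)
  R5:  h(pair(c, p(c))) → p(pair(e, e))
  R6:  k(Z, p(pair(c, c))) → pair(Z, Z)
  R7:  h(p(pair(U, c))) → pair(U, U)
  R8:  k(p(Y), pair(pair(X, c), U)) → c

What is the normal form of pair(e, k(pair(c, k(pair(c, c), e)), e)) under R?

pair(e, c)

1. pair(e, k(pair(c, k(pair(c, c), e)), e))  →  pair(e, k(pair(c, c), e))   [R3 at 2.1.2]
2. pair(e, k(pair(c, c), e))  →  pair(e, c)   [R3 at 2]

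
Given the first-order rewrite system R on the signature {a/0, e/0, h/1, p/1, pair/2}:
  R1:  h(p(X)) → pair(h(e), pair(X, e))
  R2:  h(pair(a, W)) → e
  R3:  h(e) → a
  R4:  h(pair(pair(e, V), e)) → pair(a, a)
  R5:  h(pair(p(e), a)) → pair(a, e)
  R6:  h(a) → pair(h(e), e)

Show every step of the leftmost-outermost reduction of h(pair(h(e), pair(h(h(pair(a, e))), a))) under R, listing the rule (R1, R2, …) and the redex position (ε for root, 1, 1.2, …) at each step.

e

1. h(pair(h(e), pair(h(h(pair(a, e))), a)))  →  h(pair(a, pair(h(h(pair(a, e))), a)))   [R3 at 1.1]
2. h(pair(a, pair(h(h(pair(a, e))), a)))  →  e   [R2 at ε]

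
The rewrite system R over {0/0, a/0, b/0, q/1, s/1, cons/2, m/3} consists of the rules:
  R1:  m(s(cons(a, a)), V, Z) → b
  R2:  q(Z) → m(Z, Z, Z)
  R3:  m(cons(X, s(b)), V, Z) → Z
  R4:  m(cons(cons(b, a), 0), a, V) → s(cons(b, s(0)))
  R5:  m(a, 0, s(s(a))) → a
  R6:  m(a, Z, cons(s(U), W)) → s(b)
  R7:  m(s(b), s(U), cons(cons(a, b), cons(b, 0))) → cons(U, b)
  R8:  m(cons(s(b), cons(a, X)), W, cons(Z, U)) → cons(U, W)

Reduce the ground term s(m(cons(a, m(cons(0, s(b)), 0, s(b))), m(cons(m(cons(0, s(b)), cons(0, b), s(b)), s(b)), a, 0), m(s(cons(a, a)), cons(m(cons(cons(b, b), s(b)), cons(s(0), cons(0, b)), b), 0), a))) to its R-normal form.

s(b)

1. s(m(cons(a, m(cons(0, s(b)), 0, s(b))), m(cons(m(cons(0, s(b)), cons(0, b), s(b)), s(b)), a, 0), m(s(cons(a, a)), cons(m(cons(cons(b, b), s(b)), cons(s(0), cons(0, b)), b), 0), a)))  →  s(m(cons(a, s(b)), m(cons(m(cons(0, s(b)), cons(0, b), s(b)), s(b)), a, 0), m(s(cons(a, a)), cons(m(cons(cons(b, b), s(b)), cons(s(0), cons(0, b)), b), 0), a)))   [R3 at 1.1.2]
2. s(m(cons(a, s(b)), m(cons(m(cons(0, s(b)), cons(0, b), s(b)), s(b)), a, 0), m(s(cons(a, a)), cons(m(cons(cons(b, b), s(b)), cons(s(0), cons(0, b)), b), 0), a)))  →  s(m(s(cons(a, a)), cons(m(cons(cons(b, b), s(b)), cons(s(0), cons(0, b)), b), 0), a))   [R3 at 1]
3. s(m(s(cons(a, a)), cons(m(cons(cons(b, b), s(b)), cons(s(0), cons(0, b)), b), 0), a))  →  s(b)   [R1 at 1]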